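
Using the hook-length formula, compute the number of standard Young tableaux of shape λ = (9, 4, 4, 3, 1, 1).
# SYT of shape (9, 4, 4, 3, 1, 1) = 1414214802

Hook-length formula: f^λ = n! / Π hook(c), product over all cells c of the Young diagram. For λ = (9, 4, 4, 3, 1, 1), n = 22 boxes. Hook lengths by row (left-to-right, top-to-bottom): [14, 11, 10, 8, 5, 4, 3, 2, 1]; [8, 5, 4, 2]; [7, 4, 3, 1]; [5, 2, 1]; [2]; [1]. Product of hooks = 794787840000. So f^λ = 22! / 794787840000 = 1124000727777607680000 / 794787840000 = 1414214802.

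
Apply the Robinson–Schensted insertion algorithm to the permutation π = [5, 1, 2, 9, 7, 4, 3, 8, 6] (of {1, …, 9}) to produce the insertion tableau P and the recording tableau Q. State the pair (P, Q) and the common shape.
P = [1, 2, 3, 6] / [4, 7, 8] / [5] / [9];  Q = [1, 3, 4, 8] / [2, 5, 9] / [6] / [7];  common shape = (4, 3, 1, 1)

Row-insert the values π_1, π_2, … into P one at a time, bumping the leftmost entry strictly greater than the inserted value down to the next row. The recording tableau Q records, in position (i, j), the step at which that cell was added to P.
  Insert 5 (step 1): P = [5];  Q = [1]
  Insert 1 (step 2): P = [1] / [5];  Q = [1] / [2]
  Insert 2 (step 3): P = [1, 2] / [5];  Q = [1, 3] / [2]
  Insert 9 (step 4): P = [1, 2, 9] / [5];  Q = [1, 3, 4] / [2]
  Insert 7 (step 5): P = [1, 2, 7] / [5, 9];  Q = [1, 3, 4] / [2, 5]
  Insert 4 (step 6): P = [1, 2, 4] / [5, 7] / [9];  Q = [1, 3, 4] / [2, 5] / [6]
  Insert 3 (step 7): P = [1, 2, 3] / [4, 7] / [5] / [9];  Q = [1, 3, 4] / [2, 5] / [6] / [7]
  Insert 8 (step 8): P = [1, 2, 3, 8] / [4, 7] / [5] / [9];  Q = [1, 3, 4, 8] / [2, 5] / [6] / [7]
  Insert 6 (step 9): P = [1, 2, 3, 6] / [4, 7, 8] / [5] / [9];  Q = [1, 3, 4, 8] / [2, 5, 9] / [6] / [7]
Final shape: (4, 3, 1, 1).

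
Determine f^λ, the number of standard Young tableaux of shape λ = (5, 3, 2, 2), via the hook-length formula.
# SYT of shape (5, 3, 2, 2) = 4455

Hook-length formula: f^λ = n! / Π hook(c), product over all cells c of the Young diagram. For λ = (5, 3, 2, 2), n = 12 boxes. Hook lengths by row (left-to-right, top-to-bottom): [8, 7, 4, 2, 1]; [5, 4, 1]; [3, 2]; [2, 1]. Product of hooks = 107520. So f^λ = 12! / 107520 = 479001600 / 107520 = 4455.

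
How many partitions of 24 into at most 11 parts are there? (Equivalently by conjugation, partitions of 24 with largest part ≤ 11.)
p(24, parts ≤ 11) = 1303

Use the recurrence p(n, m) = p(n, m−1) + p(n−m, m): either the largest part is < m (count p(n, m−1)) or the largest part is exactly m (remove one copy of m, count p(n−m, m)). With p(0, ·) = 1 this gives p(24, parts ≤ 11) = 1303. (By conjugating Young diagrams, this also counts partitions of 24 into at most 11 parts.)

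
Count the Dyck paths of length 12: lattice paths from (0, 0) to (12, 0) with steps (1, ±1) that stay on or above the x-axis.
C_6 = 132

These Dyck paths are counted by the Catalan number C_n = (1/(n + 1)) · C(2n, n). For n = 6: C_6 = (1/7) · C(12, 6) = 924/7 = 132.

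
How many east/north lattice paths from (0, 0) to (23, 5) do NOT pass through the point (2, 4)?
Number of paths = 97950

Total paths from (0, 0) to (23, 5): C(28, 23) = 98280. Paths through (2, 4): (paths (0, 0) → (2, 4)) × (paths (2, 4) → (23, 5)) = C(6, 2) · C(22, 21) = 15 · 22 = 330. Avoidance count = 98280 − 330 = 97950.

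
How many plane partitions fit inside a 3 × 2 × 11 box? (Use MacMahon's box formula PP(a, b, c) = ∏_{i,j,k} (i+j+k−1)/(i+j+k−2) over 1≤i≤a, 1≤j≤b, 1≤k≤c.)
PP(3, 2, 11) = 41405

Evaluate the triple product over i = 1..3, j = 1..2, k = 1..11. The factors are (2/1) · (3/2) · (4/3) · (5/4) · (6/5) · (7/6) · (8/7) · (9/8) · … (66 factors total). The numerators and denominators telescope so the product is an integer; carrying out the multiplication exactly gives PP(3, 2, 11) = 41405.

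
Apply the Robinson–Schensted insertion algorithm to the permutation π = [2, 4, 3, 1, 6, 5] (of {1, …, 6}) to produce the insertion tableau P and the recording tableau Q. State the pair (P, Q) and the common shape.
P = [1, 3, 5] / [2, 6] / [4];  Q = [1, 2, 5] / [3, 6] / [4];  common shape = (3, 2, 1)

Row-insert the values π_1, π_2, … into P one at a time, bumping the leftmost entry strictly greater than the inserted value down to the next row. The recording tableau Q records, in position (i, j), the step at which that cell was added to P.
  Insert 2 (step 1): P = [2];  Q = [1]
  Insert 4 (step 2): P = [2, 4];  Q = [1, 2]
  Insert 3 (step 3): P = [2, 3] / [4];  Q = [1, 2] / [3]
  Insert 1 (step 4): P = [1, 3] / [2] / [4];  Q = [1, 2] / [3] / [4]
  Insert 6 (step 5): P = [1, 3, 6] / [2] / [4];  Q = [1, 2, 5] / [3] / [4]
  Insert 5 (step 6): P = [1, 3, 5] / [2, 6] / [4];  Q = [1, 2, 5] / [3, 6] / [4]
Final shape: (3, 2, 1).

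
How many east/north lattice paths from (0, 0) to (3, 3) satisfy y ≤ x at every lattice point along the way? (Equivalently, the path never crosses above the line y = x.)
Number of paths = 5

By the reflection principle (André's argument), the number of monotone paths to (3, 3) with n ≤ m that never go above y = x is C(6, 3) − C(6, 4) = 20 − 15 = 5.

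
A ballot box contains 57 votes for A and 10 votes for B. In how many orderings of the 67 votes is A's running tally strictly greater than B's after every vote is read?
Strict-lead orderings = 173966417768

Total orderings of the 67 votes with 57 for A: C(67, 57) = 247994680648. By the Bertrand ballot formula (Cycle Lemma / reflection principle), the number of orderings in which A is strictly ahead of B throughout is (p − q)/(p + q) · C(p + q, p) = (57 − 10)/(57 + 10) · 247994680648 = 173966417768.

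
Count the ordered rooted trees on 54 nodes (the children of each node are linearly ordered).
C_53 = 116157871455782434250553845880

These ordered rooted trees are counted by the Catalan number C_n = (1/(n + 1)) · C(2n, n). For n = 53: C_53 = (1/54) · C(106, 53) = 6272525058612251449529907677520/54 = 116157871455782434250553845880.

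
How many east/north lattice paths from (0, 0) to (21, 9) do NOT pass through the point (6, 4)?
Number of paths = 11051310

Total paths from (0, 0) to (21, 9): C(30, 21) = 14307150. Paths through (6, 4): (paths (0, 0) → (6, 4)) × (paths (6, 4) → (21, 9)) = C(10, 6) · C(20, 15) = 210 · 15504 = 3255840. Avoidance count = 14307150 − 3255840 = 11051310.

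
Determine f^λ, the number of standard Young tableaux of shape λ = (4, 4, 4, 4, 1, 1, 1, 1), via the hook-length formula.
# SYT of shape (4, 4, 4, 4, 1, 1, 1, 1) = 12345060

Hook-length formula: f^λ = n! / Π hook(c), product over all cells c of the Young diagram. For λ = (4, 4, 4, 4, 1, 1, 1, 1), n = 20 boxes. Hook lengths by row (left-to-right, top-to-bottom): [11, 6, 5, 4]; [10, 5, 4, 3]; [9, 4, 3, 2]; [8, 3, 2, 1]; [4]; [3]; [2]; [1]. Product of hooks = 197074944000. So f^λ = 20! / 197074944000 = 2432902008176640000 / 197074944000 = 12345060.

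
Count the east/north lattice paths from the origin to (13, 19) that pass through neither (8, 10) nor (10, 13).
Number of paths = 200425260

Inclusion–exclusion. Total paths: C(32, 13) = 347373600. Through P₁: C(18, 8)·C(14, 5) = 87603516. Through P₂: C(23, 10)·C(9, 3) = 96101544. Since P₁ is strictly southwest of P₂, a monotone path through both must visit P₁ then P₂; paths through both = C(18, 8)·C(5, 2)·C(9, 3) = 36756720. Avoid both = 347373600 − 87603516 − 96101544 + 36756720 = 200425260.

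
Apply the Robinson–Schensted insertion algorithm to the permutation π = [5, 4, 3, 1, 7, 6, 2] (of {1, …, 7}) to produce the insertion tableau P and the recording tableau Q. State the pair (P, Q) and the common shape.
P = [1, 2] / [3, 6] / [4, 7] / [5];  Q = [1, 5] / [2, 6] / [3, 7] / [4];  common shape = (2, 2, 2, 1)

Row-insert the values π_1, π_2, … into P one at a time, bumping the leftmost entry strictly greater than the inserted value down to the next row. The recording tableau Q records, in position (i, j), the step at which that cell was added to P.
  Insert 5 (step 1): P = [5];  Q = [1]
  Insert 4 (step 2): P = [4] / [5];  Q = [1] / [2]
  Insert 3 (step 3): P = [3] / [4] / [5];  Q = [1] / [2] / [3]
  Insert 1 (step 4): P = [1] / [3] / [4] / [5];  Q = [1] / [2] / [3] / [4]
  Insert 7 (step 5): P = [1, 7] / [3] / [4] / [5];  Q = [1, 5] / [2] / [3] / [4]
  Insert 6 (step 6): P = [1, 6] / [3, 7] / [4] / [5];  Q = [1, 5] / [2, 6] / [3] / [4]
  Insert 2 (step 7): P = [1, 2] / [3, 6] / [4, 7] / [5];  Q = [1, 5] / [2, 6] / [3, 7] / [4]
Final shape: (2, 2, 2, 1).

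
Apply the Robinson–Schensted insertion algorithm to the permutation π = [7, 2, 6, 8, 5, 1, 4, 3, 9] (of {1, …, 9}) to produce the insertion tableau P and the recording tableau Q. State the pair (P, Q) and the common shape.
P = [1, 3, 8, 9] / [2, 4] / [5] / [6] / [7];  Q = [1, 3, 4, 9] / [2, 7] / [5] / [6] / [8];  common shape = (4, 2, 1, 1, 1)

Row-insert the values π_1, π_2, … into P one at a time, bumping the leftmost entry strictly greater than the inserted value down to the next row. The recording tableau Q records, in position (i, j), the step at which that cell was added to P.
  Insert 7 (step 1): P = [7];  Q = [1]
  Insert 2 (step 2): P = [2] / [7];  Q = [1] / [2]
  Insert 6 (step 3): P = [2, 6] / [7];  Q = [1, 3] / [2]
  Insert 8 (step 4): P = [2, 6, 8] / [7];  Q = [1, 3, 4] / [2]
  Insert 5 (step 5): P = [2, 5, 8] / [6] / [7];  Q = [1, 3, 4] / [2] / [5]
  Insert 1 (step 6): P = [1, 5, 8] / [2] / [6] / [7];  Q = [1, 3, 4] / [2] / [5] / [6]
  Insert 4 (step 7): P = [1, 4, 8] / [2, 5] / [6] / [7];  Q = [1, 3, 4] / [2, 7] / [5] / [6]
  Insert 3 (step 8): P = [1, 3, 8] / [2, 4] / [5] / [6] / [7];  Q = [1, 3, 4] / [2, 7] / [5] / [6] / [8]
  Insert 9 (step 9): P = [1, 3, 8, 9] / [2, 4] / [5] / [6] / [7];  Q = [1, 3, 4, 9] / [2, 7] / [5] / [6] / [8]
Final shape: (4, 2, 1, 1, 1).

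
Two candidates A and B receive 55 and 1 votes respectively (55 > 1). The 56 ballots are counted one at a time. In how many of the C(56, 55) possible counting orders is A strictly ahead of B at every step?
Strict-lead orderings = 54

Total orderings of the 56 votes with 55 for A: C(56, 55) = 56. By the Bertrand ballot formula (Cycle Lemma / reflection principle), the number of orderings in which A is strictly ahead of B throughout is (p − q)/(p + q) · C(p + q, p) = (55 − 1)/(55 + 1) · 56 = 54.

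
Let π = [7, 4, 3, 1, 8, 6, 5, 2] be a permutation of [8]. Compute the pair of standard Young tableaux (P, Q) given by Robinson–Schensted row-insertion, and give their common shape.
P = [1, 2] / [3, 5] / [4, 6] / [7, 8];  Q = [1, 5] / [2, 6] / [3, 7] / [4, 8];  common shape = (2, 2, 2, 2)

Row-insert the values π_1, π_2, … into P one at a time, bumping the leftmost entry strictly greater than the inserted value down to the next row. The recording tableau Q records, in position (i, j), the step at which that cell was added to P.
  Insert 7 (step 1): P = [7];  Q = [1]
  Insert 4 (step 2): P = [4] / [7];  Q = [1] / [2]
  Insert 3 (step 3): P = [3] / [4] / [7];  Q = [1] / [2] / [3]
  Insert 1 (step 4): P = [1] / [3] / [4] / [7];  Q = [1] / [2] / [3] / [4]
  Insert 8 (step 5): P = [1, 8] / [3] / [4] / [7];  Q = [1, 5] / [2] / [3] / [4]
  Insert 6 (step 6): P = [1, 6] / [3, 8] / [4] / [7];  Q = [1, 5] / [2, 6] / [3] / [4]
  Insert 5 (step 7): P = [1, 5] / [3, 6] / [4, 8] / [7];  Q = [1, 5] / [2, 6] / [3, 7] / [4]
  Insert 2 (step 8): P = [1, 2] / [3, 5] / [4, 6] / [7, 8];  Q = [1, 5] / [2, 6] / [3, 7] / [4, 8]
Final shape: (2, 2, 2, 2).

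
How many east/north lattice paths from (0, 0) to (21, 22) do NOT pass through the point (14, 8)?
Number of paths = 1014866626260

Total paths from (0, 0) to (21, 22): C(43, 21) = 1052049481860. Paths through (14, 8): (paths (0, 0) → (14, 8)) × (paths (14, 8) → (21, 22)) = C(22, 14) · C(21, 7) = 319770 · 116280 = 37182855600. Avoidance count = 1052049481860 − 37182855600 = 1014866626260.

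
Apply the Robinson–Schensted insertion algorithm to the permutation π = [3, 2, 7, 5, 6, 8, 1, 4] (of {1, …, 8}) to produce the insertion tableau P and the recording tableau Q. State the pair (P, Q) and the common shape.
P = [1, 4, 6, 8] / [2, 5] / [3, 7];  Q = [1, 3, 5, 6] / [2, 4] / [7, 8];  common shape = (4, 2, 2)

Row-insert the values π_1, π_2, … into P one at a time, bumping the leftmost entry strictly greater than the inserted value down to the next row. The recording tableau Q records, in position (i, j), the step at which that cell was added to P.
  Insert 3 (step 1): P = [3];  Q = [1]
  Insert 2 (step 2): P = [2] / [3];  Q = [1] / [2]
  Insert 7 (step 3): P = [2, 7] / [3];  Q = [1, 3] / [2]
  Insert 5 (step 4): P = [2, 5] / [3, 7];  Q = [1, 3] / [2, 4]
  Insert 6 (step 5): P = [2, 5, 6] / [3, 7];  Q = [1, 3, 5] / [2, 4]
  Insert 8 (step 6): P = [2, 5, 6, 8] / [3, 7];  Q = [1, 3, 5, 6] / [2, 4]
  Insert 1 (step 7): P = [1, 5, 6, 8] / [2, 7] / [3];  Q = [1, 3, 5, 6] / [2, 4] / [7]
  Insert 4 (step 8): P = [1, 4, 6, 8] / [2, 5] / [3, 7];  Q = [1, 3, 5, 6] / [2, 4] / [7, 8]
Final shape: (4, 2, 2).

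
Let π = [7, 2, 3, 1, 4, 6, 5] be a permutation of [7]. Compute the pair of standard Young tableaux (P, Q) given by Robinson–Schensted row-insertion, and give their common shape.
P = [1, 3, 4, 5] / [2, 6] / [7];  Q = [1, 3, 5, 6] / [2, 7] / [4];  common shape = (4, 2, 1)

Row-insert the values π_1, π_2, … into P one at a time, bumping the leftmost entry strictly greater than the inserted value down to the next row. The recording tableau Q records, in position (i, j), the step at which that cell was added to P.
  Insert 7 (step 1): P = [7];  Q = [1]
  Insert 2 (step 2): P = [2] / [7];  Q = [1] / [2]
  Insert 3 (step 3): P = [2, 3] / [7];  Q = [1, 3] / [2]
  Insert 1 (step 4): P = [1, 3] / [2] / [7];  Q = [1, 3] / [2] / [4]
  Insert 4 (step 5): P = [1, 3, 4] / [2] / [7];  Q = [1, 3, 5] / [2] / [4]
  Insert 6 (step 6): P = [1, 3, 4, 6] / [2] / [7];  Q = [1, 3, 5, 6] / [2] / [4]
  Insert 5 (step 7): P = [1, 3, 4, 5] / [2, 6] / [7];  Q = [1, 3, 5, 6] / [2, 7] / [4]
Final shape: (4, 2, 1).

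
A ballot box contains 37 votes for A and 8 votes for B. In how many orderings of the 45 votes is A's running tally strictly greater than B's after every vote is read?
Strict-lead orderings = 138912059

Total orderings of the 45 votes with 37 for A: C(45, 37) = 215553195. By the Bertrand ballot formula (Cycle Lemma / reflection principle), the number of orderings in which A is strictly ahead of B throughout is (p − q)/(p + q) · C(p + q, p) = (37 − 8)/(37 + 8) · 215553195 = 138912059.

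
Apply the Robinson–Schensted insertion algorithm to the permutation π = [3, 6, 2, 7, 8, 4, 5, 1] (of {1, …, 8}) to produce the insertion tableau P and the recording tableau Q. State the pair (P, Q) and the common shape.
P = [1, 4, 5, 8] / [2, 6, 7] / [3];  Q = [1, 2, 4, 5] / [3, 6, 7] / [8];  common shape = (4, 3, 1)

Row-insert the values π_1, π_2, … into P one at a time, bumping the leftmost entry strictly greater than the inserted value down to the next row. The recording tableau Q records, in position (i, j), the step at which that cell was added to P.
  Insert 3 (step 1): P = [3];  Q = [1]
  Insert 6 (step 2): P = [3, 6];  Q = [1, 2]
  Insert 2 (step 3): P = [2, 6] / [3];  Q = [1, 2] / [3]
  Insert 7 (step 4): P = [2, 6, 7] / [3];  Q = [1, 2, 4] / [3]
  Insert 8 (step 5): P = [2, 6, 7, 8] / [3];  Q = [1, 2, 4, 5] / [3]
  Insert 4 (step 6): P = [2, 4, 7, 8] / [3, 6];  Q = [1, 2, 4, 5] / [3, 6]
  Insert 5 (step 7): P = [2, 4, 5, 8] / [3, 6, 7];  Q = [1, 2, 4, 5] / [3, 6, 7]
  Insert 1 (step 8): P = [1, 4, 5, 8] / [2, 6, 7] / [3];  Q = [1, 2, 4, 5] / [3, 6, 7] / [8]
Final shape: (4, 3, 1).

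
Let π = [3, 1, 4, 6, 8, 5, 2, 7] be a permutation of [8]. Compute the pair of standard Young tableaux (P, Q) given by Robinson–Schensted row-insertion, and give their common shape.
P = [1, 2, 5, 7] / [3, 4, 8] / [6];  Q = [1, 3, 4, 5] / [2, 6, 8] / [7];  common shape = (4, 3, 1)

Row-insert the values π_1, π_2, … into P one at a time, bumping the leftmost entry strictly greater than the inserted value down to the next row. The recording tableau Q records, in position (i, j), the step at which that cell was added to P.
  Insert 3 (step 1): P = [3];  Q = [1]
  Insert 1 (step 2): P = [1] / [3];  Q = [1] / [2]
  Insert 4 (step 3): P = [1, 4] / [3];  Q = [1, 3] / [2]
  Insert 6 (step 4): P = [1, 4, 6] / [3];  Q = [1, 3, 4] / [2]
  Insert 8 (step 5): P = [1, 4, 6, 8] / [3];  Q = [1, 3, 4, 5] / [2]
  Insert 5 (step 6): P = [1, 4, 5, 8] / [3, 6];  Q = [1, 3, 4, 5] / [2, 6]
  Insert 2 (step 7): P = [1, 2, 5, 8] / [3, 4] / [6];  Q = [1, 3, 4, 5] / [2, 6] / [7]
  Insert 7 (step 8): P = [1, 2, 5, 7] / [3, 4, 8] / [6];  Q = [1, 3, 4, 5] / [2, 6, 8] / [7]
Final shape: (4, 3, 1).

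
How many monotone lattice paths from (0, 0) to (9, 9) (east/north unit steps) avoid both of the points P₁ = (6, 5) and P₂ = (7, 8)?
Number of paths = 18689

Inclusion–exclusion. Total paths: C(18, 9) = 48620. Through P₁: C(11, 6)·C(7, 3) = 16170. Through P₂: C(15, 7)·C(3, 2) = 19305. Since P₁ is strictly southwest of P₂, a monotone path through both must visit P₁ then P₂; paths through both = C(11, 6)·C(4, 1)·C(3, 2) = 5544. Avoid both = 48620 − 16170 − 19305 + 5544 = 18689.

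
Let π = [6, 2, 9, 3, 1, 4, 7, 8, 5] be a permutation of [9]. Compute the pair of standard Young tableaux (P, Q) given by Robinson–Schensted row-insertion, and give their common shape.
P = [1, 3, 4, 5, 8] / [2, 7] / [6, 9];  Q = [1, 3, 6, 7, 8] / [2, 4] / [5, 9];  common shape = (5, 2, 2)

Row-insert the values π_1, π_2, … into P one at a time, bumping the leftmost entry strictly greater than the inserted value down to the next row. The recording tableau Q records, in position (i, j), the step at which that cell was added to P.
  Insert 6 (step 1): P = [6];  Q = [1]
  Insert 2 (step 2): P = [2] / [6];  Q = [1] / [2]
  Insert 9 (step 3): P = [2, 9] / [6];  Q = [1, 3] / [2]
  Insert 3 (step 4): P = [2, 3] / [6, 9];  Q = [1, 3] / [2, 4]
  Insert 1 (step 5): P = [1, 3] / [2, 9] / [6];  Q = [1, 3] / [2, 4] / [5]
  Insert 4 (step 6): P = [1, 3, 4] / [2, 9] / [6];  Q = [1, 3, 6] / [2, 4] / [5]
  Insert 7 (step 7): P = [1, 3, 4, 7] / [2, 9] / [6];  Q = [1, 3, 6, 7] / [2, 4] / [5]
  Insert 8 (step 8): P = [1, 3, 4, 7, 8] / [2, 9] / [6];  Q = [1, 3, 6, 7, 8] / [2, 4] / [5]
  Insert 5 (step 9): P = [1, 3, 4, 5, 8] / [2, 7] / [6, 9];  Q = [1, 3, 6, 7, 8] / [2, 4] / [5, 9]
Final shape: (5, 2, 2).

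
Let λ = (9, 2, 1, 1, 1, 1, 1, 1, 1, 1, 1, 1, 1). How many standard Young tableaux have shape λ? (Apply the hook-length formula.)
# SYT of shape (9, 2, 1, 1, 1, 1, 1, 1, 1, 1, 1, 1, 1) = 2273920

Hook-length formula: f^λ = n! / Π hook(c), product over all cells c of the Young diagram. For λ = (9, 2, 1, 1, 1, 1, 1, 1, 1, 1, 1, 1, 1), n = 22 boxes. Hook lengths by row (left-to-right, top-to-bottom): [21, 9, 7, 6, 5, 4, 3, 2, 1]; [13, 1]; [11]; [10]; [9]; [8]; [7]; [6]; [5]; [4]; [3]; [2]; [1]. Product of hooks = 494300911104000. So f^λ = 22! / 494300911104000 = 1124000727777607680000 / 494300911104000 = 2273920.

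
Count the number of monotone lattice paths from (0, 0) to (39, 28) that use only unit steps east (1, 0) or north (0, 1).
Number of paths = 5864393356544251760

A monotone lattice path from (0, 0) to (39, 28) consists of 39 east steps and 28 north steps in some order, so it is determined by which 39 of the 67 steps are east. The count is C(67, 39) = 5864393356544251760.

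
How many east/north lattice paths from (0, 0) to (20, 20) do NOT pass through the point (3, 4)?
Number of paths = 97008419970

Total paths from (0, 0) to (20, 20): C(40, 20) = 137846528820. Paths through (3, 4): (paths (0, 0) → (3, 4)) × (paths (3, 4) → (20, 20)) = C(7, 3) · C(33, 17) = 35 · 1166803110 = 40838108850. Avoidance count = 137846528820 − 40838108850 = 97008419970.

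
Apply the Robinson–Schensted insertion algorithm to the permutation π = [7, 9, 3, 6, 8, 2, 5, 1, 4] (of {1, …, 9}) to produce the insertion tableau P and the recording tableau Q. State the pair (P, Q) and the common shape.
P = [1, 4, 8] / [2, 5] / [3, 6] / [7, 9];  Q = [1, 2, 5] / [3, 4] / [6, 7] / [8, 9];  common shape = (3, 2, 2, 2)

Row-insert the values π_1, π_2, … into P one at a time, bumping the leftmost entry strictly greater than the inserted value down to the next row. The recording tableau Q records, in position (i, j), the step at which that cell was added to P.
  Insert 7 (step 1): P = [7];  Q = [1]
  Insert 9 (step 2): P = [7, 9];  Q = [1, 2]
  Insert 3 (step 3): P = [3, 9] / [7];  Q = [1, 2] / [3]
  Insert 6 (step 4): P = [3, 6] / [7, 9];  Q = [1, 2] / [3, 4]
  Insert 8 (step 5): P = [3, 6, 8] / [7, 9];  Q = [1, 2, 5] / [3, 4]
  Insert 2 (step 6): P = [2, 6, 8] / [3, 9] / [7];  Q = [1, 2, 5] / [3, 4] / [6]
  Insert 5 (step 7): P = [2, 5, 8] / [3, 6] / [7, 9];  Q = [1, 2, 5] / [3, 4] / [6, 7]
  Insert 1 (step 8): P = [1, 5, 8] / [2, 6] / [3, 9] / [7];  Q = [1, 2, 5] / [3, 4] / [6, 7] / [8]
  Insert 4 (step 9): P = [1, 4, 8] / [2, 5] / [3, 6] / [7, 9];  Q = [1, 2, 5] / [3, 4] / [6, 7] / [8, 9]
Final shape: (3, 2, 2, 2).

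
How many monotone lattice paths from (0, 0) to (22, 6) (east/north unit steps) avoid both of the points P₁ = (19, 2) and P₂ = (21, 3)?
Number of paths = 363814

Inclusion–exclusion. Total paths: C(28, 22) = 376740. Through P₁: C(21, 19)·C(7, 3) = 7350. Through P₂: C(24, 21)·C(4, 1) = 8096. Since P₁ is strictly southwest of P₂, a monotone path through both must visit P₁ then P₂; paths through both = C(21, 19)·C(3, 2)·C(4, 1) = 2520. Avoid both = 376740 − 7350 − 8096 + 2520 = 363814.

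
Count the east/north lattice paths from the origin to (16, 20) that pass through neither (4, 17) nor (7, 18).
Number of paths = 7280027135

Inclusion–exclusion. Total paths: C(36, 16) = 7307872110. Through P₁: C(21, 4)·C(15, 12) = 2723175. Through P₂: C(25, 7)·C(11, 9) = 26438500. Since P₁ is strictly southwest of P₂, a monotone path through both must visit P₁ then P₂; paths through both = C(21, 4)·C(4, 3)·C(11, 9) = 1316700. Avoid both = 7307872110 − 2723175 − 26438500 + 1316700 = 7280027135.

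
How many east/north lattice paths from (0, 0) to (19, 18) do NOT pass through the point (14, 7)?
Number of paths = 17164720860

Total paths from (0, 0) to (19, 18): C(37, 19) = 17672631900. Paths through (14, 7): (paths (0, 0) → (14, 7)) × (paths (14, 7) → (19, 18)) = C(21, 14) · C(16, 5) = 116280 · 4368 = 507911040. Avoidance count = 17672631900 − 507911040 = 17164720860.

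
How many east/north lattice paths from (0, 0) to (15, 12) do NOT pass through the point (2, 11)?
Number of paths = 17382768

Total paths from (0, 0) to (15, 12): C(27, 15) = 17383860. Paths through (2, 11): (paths (0, 0) → (2, 11)) × (paths (2, 11) → (15, 12)) = C(13, 2) · C(14, 13) = 78 · 14 = 1092. Avoidance count = 17383860 − 1092 = 17382768.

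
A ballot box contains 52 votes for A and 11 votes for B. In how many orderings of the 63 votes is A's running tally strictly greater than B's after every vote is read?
Strict-lead orderings = 400752389361

Total orderings of the 63 votes with 52 for A: C(63, 52) = 615790256823. By the Bertrand ballot formula (Cycle Lemma / reflection principle), the number of orderings in which A is strictly ahead of B throughout is (p − q)/(p + q) · C(p + q, p) = (52 − 11)/(52 + 11) · 615790256823 = 400752389361.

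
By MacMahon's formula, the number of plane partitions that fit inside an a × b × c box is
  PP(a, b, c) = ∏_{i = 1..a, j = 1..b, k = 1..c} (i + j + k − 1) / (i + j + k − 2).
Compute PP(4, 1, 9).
PP(4, 1, 9) = 715

Evaluate the triple product over i = 1..4, j = 1..1, k = 1..9. The factors are (2/1) · (3/2) · (4/3) · (5/4) · (6/5) · (7/6) · (8/7) · (9/8) · … (36 factors total). The numerators and denominators telescope so the product is an integer; carrying out the multiplication exactly gives PP(4, 1, 9) = 715.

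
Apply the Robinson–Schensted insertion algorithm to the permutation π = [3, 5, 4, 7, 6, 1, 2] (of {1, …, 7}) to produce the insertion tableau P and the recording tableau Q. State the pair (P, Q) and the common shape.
P = [1, 2, 6] / [3, 4] / [5, 7];  Q = [1, 2, 4] / [3, 5] / [6, 7];  common shape = (3, 2, 2)

Row-insert the values π_1, π_2, … into P one at a time, bumping the leftmost entry strictly greater than the inserted value down to the next row. The recording tableau Q records, in position (i, j), the step at which that cell was added to P.
  Insert 3 (step 1): P = [3];  Q = [1]
  Insert 5 (step 2): P = [3, 5];  Q = [1, 2]
  Insert 4 (step 3): P = [3, 4] / [5];  Q = [1, 2] / [3]
  Insert 7 (step 4): P = [3, 4, 7] / [5];  Q = [1, 2, 4] / [3]
  Insert 6 (step 5): P = [3, 4, 6] / [5, 7];  Q = [1, 2, 4] / [3, 5]
  Insert 1 (step 6): P = [1, 4, 6] / [3, 7] / [5];  Q = [1, 2, 4] / [3, 5] / [6]
  Insert 2 (step 7): P = [1, 2, 6] / [3, 4] / [5, 7];  Q = [1, 2, 4] / [3, 5] / [6, 7]
Final shape: (3, 2, 2).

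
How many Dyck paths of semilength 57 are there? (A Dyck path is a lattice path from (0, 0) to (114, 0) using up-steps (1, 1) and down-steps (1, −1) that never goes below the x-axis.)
C_57 = 26700952856774851904245220912664

These Dyck paths are counted by the Catalan number C_n = (1/(n + 1)) · C(2n, n). For n = 57: C_57 = (1/58) · C(114, 57) = 1548655265692941410446222812934512/58 = 26700952856774851904245220912664.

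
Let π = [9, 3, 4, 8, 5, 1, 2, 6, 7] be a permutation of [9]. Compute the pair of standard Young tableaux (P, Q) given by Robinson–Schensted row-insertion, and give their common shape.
P = [1, 2, 5, 6, 7] / [3, 4] / [8] / [9];  Q = [1, 3, 4, 8, 9] / [2, 7] / [5] / [6];  common shape = (5, 2, 1, 1)

Row-insert the values π_1, π_2, … into P one at a time, bumping the leftmost entry strictly greater than the inserted value down to the next row. The recording tableau Q records, in position (i, j), the step at which that cell was added to P.
  Insert 9 (step 1): P = [9];  Q = [1]
  Insert 3 (step 2): P = [3] / [9];  Q = [1] / [2]
  Insert 4 (step 3): P = [3, 4] / [9];  Q = [1, 3] / [2]
  Insert 8 (step 4): P = [3, 4, 8] / [9];  Q = [1, 3, 4] / [2]
  Insert 5 (step 5): P = [3, 4, 5] / [8] / [9];  Q = [1, 3, 4] / [2] / [5]
  Insert 1 (step 6): P = [1, 4, 5] / [3] / [8] / [9];  Q = [1, 3, 4] / [2] / [5] / [6]
  Insert 2 (step 7): P = [1, 2, 5] / [3, 4] / [8] / [9];  Q = [1, 3, 4] / [2, 7] / [5] / [6]
  Insert 6 (step 8): P = [1, 2, 5, 6] / [3, 4] / [8] / [9];  Q = [1, 3, 4, 8] / [2, 7] / [5] / [6]
  Insert 7 (step 9): P = [1, 2, 5, 6, 7] / [3, 4] / [8] / [9];  Q = [1, 3, 4, 8, 9] / [2, 7] / [5] / [6]
Final shape: (5, 2, 1, 1).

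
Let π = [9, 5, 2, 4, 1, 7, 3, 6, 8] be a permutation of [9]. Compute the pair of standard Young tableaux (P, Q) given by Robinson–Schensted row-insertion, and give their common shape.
P = [1, 3, 6, 8] / [2, 4, 7] / [5] / [9];  Q = [1, 4, 6, 9] / [2, 7, 8] / [3] / [5];  common shape = (4, 3, 1, 1)

Row-insert the values π_1, π_2, … into P one at a time, bumping the leftmost entry strictly greater than the inserted value down to the next row. The recording tableau Q records, in position (i, j), the step at which that cell was added to P.
  Insert 9 (step 1): P = [9];  Q = [1]
  Insert 5 (step 2): P = [5] / [9];  Q = [1] / [2]
  Insert 2 (step 3): P = [2] / [5] / [9];  Q = [1] / [2] / [3]
  Insert 4 (step 4): P = [2, 4] / [5] / [9];  Q = [1, 4] / [2] / [3]
  Insert 1 (step 5): P = [1, 4] / [2] / [5] / [9];  Q = [1, 4] / [2] / [3] / [5]
  Insert 7 (step 6): P = [1, 4, 7] / [2] / [5] / [9];  Q = [1, 4, 6] / [2] / [3] / [5]
  Insert 3 (step 7): P = [1, 3, 7] / [2, 4] / [5] / [9];  Q = [1, 4, 6] / [2, 7] / [3] / [5]
  Insert 6 (step 8): P = [1, 3, 6] / [2, 4, 7] / [5] / [9];  Q = [1, 4, 6] / [2, 7, 8] / [3] / [5]
  Insert 8 (step 9): P = [1, 3, 6, 8] / [2, 4, 7] / [5] / [9];  Q = [1, 4, 6, 9] / [2, 7, 8] / [3] / [5]
Final shape: (4, 3, 1, 1).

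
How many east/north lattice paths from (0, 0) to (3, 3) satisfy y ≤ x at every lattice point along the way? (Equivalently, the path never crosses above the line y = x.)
Number of paths = 5

By the reflection principle (André's argument), the number of monotone paths to (3, 3) with n ≤ m that never go above y = x is C(6, 3) − C(6, 4) = 20 − 15 = 5.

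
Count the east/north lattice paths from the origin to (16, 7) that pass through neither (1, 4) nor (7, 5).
Number of paths = 199442

Inclusion–exclusion. Total paths: C(23, 16) = 245157. Through P₁: C(5, 1)·C(18, 15) = 4080. Through P₂: C(12, 7)·C(11, 9) = 43560. Since P₁ is strictly southwest of P₂, a monotone path through both must visit P₁ then P₂; paths through both = C(5, 1)·C(7, 6)·C(11, 9) = 1925. Avoid both = 245157 − 4080 − 43560 + 1925 = 199442.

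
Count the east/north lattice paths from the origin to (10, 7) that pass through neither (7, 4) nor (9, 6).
Number of paths = 6798

Inclusion–exclusion. Total paths: C(17, 10) = 19448. Through P₁: C(11, 7)·C(6, 3) = 6600. Through P₂: C(15, 9)·C(2, 1) = 10010. Since P₁ is strictly southwest of P₂, a monotone path through both must visit P₁ then P₂; paths through both = C(11, 7)·C(4, 2)·C(2, 1) = 3960. Avoid both = 19448 − 6600 − 10010 + 3960 = 6798.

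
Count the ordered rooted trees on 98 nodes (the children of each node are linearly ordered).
C_97 = 14657929356129575437016877846657032761712954950899755100

These ordered rooted trees are counted by the Catalan number C_n = (1/(n + 1)) · C(2n, n). For n = 97: C_97 = (1/98) · C(194, 97) = 1436477076900698392827654028972389210647869585188175999800/98 = 14657929356129575437016877846657032761712954950899755100.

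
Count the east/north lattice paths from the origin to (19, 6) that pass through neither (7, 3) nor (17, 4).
Number of paths = 94510

Inclusion–exclusion. Total paths: C(25, 19) = 177100. Through P₁: C(10, 7)·C(15, 12) = 54600. Through P₂: C(21, 17)·C(4, 2) = 35910. Since P₁ is strictly southwest of P₂, a monotone path through both must visit P₁ then P₂; paths through both = C(10, 7)·C(11, 10)·C(4, 2) = 7920. Avoid both = 177100 − 54600 − 35910 + 7920 = 94510.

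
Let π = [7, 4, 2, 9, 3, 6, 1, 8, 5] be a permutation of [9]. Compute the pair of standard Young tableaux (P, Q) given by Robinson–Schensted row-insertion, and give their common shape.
P = [1, 3, 5, 8] / [2, 6] / [4, 9] / [7];  Q = [1, 4, 6, 8] / [2, 5] / [3, 9] / [7];  common shape = (4, 2, 2, 1)

Row-insert the values π_1, π_2, … into P one at a time, bumping the leftmost entry strictly greater than the inserted value down to the next row. The recording tableau Q records, in position (i, j), the step at which that cell was added to P.
  Insert 7 (step 1): P = [7];  Q = [1]
  Insert 4 (step 2): P = [4] / [7];  Q = [1] / [2]
  Insert 2 (step 3): P = [2] / [4] / [7];  Q = [1] / [2] / [3]
  Insert 9 (step 4): P = [2, 9] / [4] / [7];  Q = [1, 4] / [2] / [3]
  Insert 3 (step 5): P = [2, 3] / [4, 9] / [7];  Q = [1, 4] / [2, 5] / [3]
  Insert 6 (step 6): P = [2, 3, 6] / [4, 9] / [7];  Q = [1, 4, 6] / [2, 5] / [3]
  Insert 1 (step 7): P = [1, 3, 6] / [2, 9] / [4] / [7];  Q = [1, 4, 6] / [2, 5] / [3] / [7]
  Insert 8 (step 8): P = [1, 3, 6, 8] / [2, 9] / [4] / [7];  Q = [1, 4, 6, 8] / [2, 5] / [3] / [7]
  Insert 5 (step 9): P = [1, 3, 5, 8] / [2, 6] / [4, 9] / [7];  Q = [1, 4, 6, 8] / [2, 5] / [3, 9] / [7]
Final shape: (4, 2, 2, 1).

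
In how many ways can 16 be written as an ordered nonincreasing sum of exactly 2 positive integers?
p(16, 2 parts) = 8

Partitions of n into exactly k parts ↔ partitions of n − k into at most k parts (subtract 1 from each part). For n = 16, k = 2, the partitions are: 15+1, 14+2, 13+3, 12+4, 11+5, 10+6, 9+7, 8+8. Count = 8.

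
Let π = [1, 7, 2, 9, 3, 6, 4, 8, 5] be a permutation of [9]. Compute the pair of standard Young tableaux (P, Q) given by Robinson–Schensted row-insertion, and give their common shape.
P = [1, 2, 3, 4, 5] / [6, 8] / [7, 9];  Q = [1, 2, 4, 6, 8] / [3, 5] / [7, 9];  common shape = (5, 2, 2)

Row-insert the values π_1, π_2, … into P one at a time, bumping the leftmost entry strictly greater than the inserted value down to the next row. The recording tableau Q records, in position (i, j), the step at which that cell was added to P.
  Insert 1 (step 1): P = [1];  Q = [1]
  Insert 7 (step 2): P = [1, 7];  Q = [1, 2]
  Insert 2 (step 3): P = [1, 2] / [7];  Q = [1, 2] / [3]
  Insert 9 (step 4): P = [1, 2, 9] / [7];  Q = [1, 2, 4] / [3]
  Insert 3 (step 5): P = [1, 2, 3] / [7, 9];  Q = [1, 2, 4] / [3, 5]
  Insert 6 (step 6): P = [1, 2, 3, 6] / [7, 9];  Q = [1, 2, 4, 6] / [3, 5]
  Insert 4 (step 7): P = [1, 2, 3, 4] / [6, 9] / [7];  Q = [1, 2, 4, 6] / [3, 5] / [7]
  Insert 8 (step 8): P = [1, 2, 3, 4, 8] / [6, 9] / [7];  Q = [1, 2, 4, 6, 8] / [3, 5] / [7]
  Insert 5 (step 9): P = [1, 2, 3, 4, 5] / [6, 8] / [7, 9];  Q = [1, 2, 4, 6, 8] / [3, 5] / [7, 9]
Final shape: (5, 2, 2).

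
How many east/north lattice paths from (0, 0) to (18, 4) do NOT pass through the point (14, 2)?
Number of paths = 5515

Total paths from (0, 0) to (18, 4): C(22, 18) = 7315. Paths through (14, 2): (paths (0, 0) → (14, 2)) × (paths (14, 2) → (18, 4)) = C(16, 14) · C(6, 4) = 120 · 15 = 1800. Avoidance count = 7315 − 1800 = 5515.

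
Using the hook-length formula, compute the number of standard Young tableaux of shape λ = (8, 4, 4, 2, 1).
# SYT of shape (8, 4, 4, 2, 1) = 24942060

Hook-length formula: f^λ = n! / Π hook(c), product over all cells c of the Young diagram. For λ = (8, 4, 4, 2, 1), n = 19 boxes. Hook lengths by row (left-to-right, top-to-bottom): [12, 10, 8, 7, 4, 3, 2, 1]; [7, 5, 3, 2]; [6, 4, 2, 1]; [3, 1]; [1]. Product of hooks = 4877107200. So f^λ = 19! / 4877107200 = 121645100408832000 / 4877107200 = 24942060.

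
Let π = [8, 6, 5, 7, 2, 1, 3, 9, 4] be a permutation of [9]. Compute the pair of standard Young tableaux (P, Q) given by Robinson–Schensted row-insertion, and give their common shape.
P = [1, 3, 4] / [2, 7, 9] / [5] / [6] / [8];  Q = [1, 4, 8] / [2, 7, 9] / [3] / [5] / [6];  common shape = (3, 3, 1, 1, 1)

Row-insert the values π_1, π_2, … into P one at a time, bumping the leftmost entry strictly greater than the inserted value down to the next row. The recording tableau Q records, in position (i, j), the step at which that cell was added to P.
  Insert 8 (step 1): P = [8];  Q = [1]
  Insert 6 (step 2): P = [6] / [8];  Q = [1] / [2]
  Insert 5 (step 3): P = [5] / [6] / [8];  Q = [1] / [2] / [3]
  Insert 7 (step 4): P = [5, 7] / [6] / [8];  Q = [1, 4] / [2] / [3]
  Insert 2 (step 5): P = [2, 7] / [5] / [6] / [8];  Q = [1, 4] / [2] / [3] / [5]
  Insert 1 (step 6): P = [1, 7] / [2] / [5] / [6] / [8];  Q = [1, 4] / [2] / [3] / [5] / [6]
  Insert 3 (step 7): P = [1, 3] / [2, 7] / [5] / [6] / [8];  Q = [1, 4] / [2, 7] / [3] / [5] / [6]
  Insert 9 (step 8): P = [1, 3, 9] / [2, 7] / [5] / [6] / [8];  Q = [1, 4, 8] / [2, 7] / [3] / [5] / [6]
  Insert 4 (step 9): P = [1, 3, 4] / [2, 7, 9] / [5] / [6] / [8];  Q = [1, 4, 8] / [2, 7, 9] / [3] / [5] / [6]
Final shape: (3, 3, 1, 1, 1).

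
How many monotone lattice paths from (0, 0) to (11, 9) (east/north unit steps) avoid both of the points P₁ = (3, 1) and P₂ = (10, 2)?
Number of paths = 116208

Inclusion–exclusion. Total paths: C(20, 11) = 167960. Through P₁: C(4, 3)·C(16, 8) = 51480. Through P₂: C(12, 10)·C(8, 1) = 528. Since P₁ is strictly southwest of P₂, a monotone path through both must visit P₁ then P₂; paths through both = C(4, 3)·C(8, 7)·C(8, 1) = 256. Avoid both = 167960 − 51480 − 528 + 256 = 116208.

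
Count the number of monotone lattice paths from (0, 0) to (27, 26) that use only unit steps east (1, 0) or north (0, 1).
Number of paths = 973469712824056

A monotone lattice path from (0, 0) to (27, 26) consists of 27 east steps and 26 north steps in some order, so it is determined by which 27 of the 53 steps are east. The count is C(53, 27) = 973469712824056.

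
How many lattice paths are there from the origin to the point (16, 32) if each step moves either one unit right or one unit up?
Number of paths = 2254848913647

A monotone lattice path from (0, 0) to (16, 32) consists of 16 east steps and 32 north steps in some order, so it is determined by which 16 of the 48 steps are east. The count is C(48, 16) = 2254848913647.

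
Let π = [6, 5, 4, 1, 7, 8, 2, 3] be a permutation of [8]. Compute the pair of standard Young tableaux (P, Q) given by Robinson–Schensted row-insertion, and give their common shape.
P = [1, 2, 3] / [4, 7, 8] / [5] / [6];  Q = [1, 5, 6] / [2, 7, 8] / [3] / [4];  common shape = (3, 3, 1, 1)

Row-insert the values π_1, π_2, … into P one at a time, bumping the leftmost entry strictly greater than the inserted value down to the next row. The recording tableau Q records, in position (i, j), the step at which that cell was added to P.
  Insert 6 (step 1): P = [6];  Q = [1]
  Insert 5 (step 2): P = [5] / [6];  Q = [1] / [2]
  Insert 4 (step 3): P = [4] / [5] / [6];  Q = [1] / [2] / [3]
  Insert 1 (step 4): P = [1] / [4] / [5] / [6];  Q = [1] / [2] / [3] / [4]
  Insert 7 (step 5): P = [1, 7] / [4] / [5] / [6];  Q = [1, 5] / [2] / [3] / [4]
  Insert 8 (step 6): P = [1, 7, 8] / [4] / [5] / [6];  Q = [1, 5, 6] / [2] / [3] / [4]
  Insert 2 (step 7): P = [1, 2, 8] / [4, 7] / [5] / [6];  Q = [1, 5, 6] / [2, 7] / [3] / [4]
  Insert 3 (step 8): P = [1, 2, 3] / [4, 7, 8] / [5] / [6];  Q = [1, 5, 6] / [2, 7, 8] / [3] / [4]
Final shape: (3, 3, 1, 1).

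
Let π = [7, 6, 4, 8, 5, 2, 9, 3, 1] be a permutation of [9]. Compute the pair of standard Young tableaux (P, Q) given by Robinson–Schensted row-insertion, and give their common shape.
P = [1, 3, 9] / [2, 5] / [4, 8] / [6] / [7];  Q = [1, 4, 7] / [2, 5] / [3, 8] / [6] / [9];  common shape = (3, 2, 2, 1, 1)

Row-insert the values π_1, π_2, … into P one at a time, bumping the leftmost entry strictly greater than the inserted value down to the next row. The recording tableau Q records, in position (i, j), the step at which that cell was added to P.
  Insert 7 (step 1): P = [7];  Q = [1]
  Insert 6 (step 2): P = [6] / [7];  Q = [1] / [2]
  Insert 4 (step 3): P = [4] / [6] / [7];  Q = [1] / [2] / [3]
  Insert 8 (step 4): P = [4, 8] / [6] / [7];  Q = [1, 4] / [2] / [3]
  Insert 5 (step 5): P = [4, 5] / [6, 8] / [7];  Q = [1, 4] / [2, 5] / [3]
  Insert 2 (step 6): P = [2, 5] / [4, 8] / [6] / [7];  Q = [1, 4] / [2, 5] / [3] / [6]
  Insert 9 (step 7): P = [2, 5, 9] / [4, 8] / [6] / [7];  Q = [1, 4, 7] / [2, 5] / [3] / [6]
  Insert 3 (step 8): P = [2, 3, 9] / [4, 5] / [6, 8] / [7];  Q = [1, 4, 7] / [2, 5] / [3, 8] / [6]
  Insert 1 (step 9): P = [1, 3, 9] / [2, 5] / [4, 8] / [6] / [7];  Q = [1, 4, 7] / [2, 5] / [3, 8] / [6] / [9]
Final shape: (3, 2, 2, 1, 1).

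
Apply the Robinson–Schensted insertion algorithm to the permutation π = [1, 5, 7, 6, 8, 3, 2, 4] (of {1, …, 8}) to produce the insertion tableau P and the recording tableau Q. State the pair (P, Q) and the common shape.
P = [1, 2, 4, 8] / [3, 6] / [5] / [7];  Q = [1, 2, 3, 5] / [4, 8] / [6] / [7];  common shape = (4, 2, 1, 1)

Row-insert the values π_1, π_2, … into P one at a time, bumping the leftmost entry strictly greater than the inserted value down to the next row. The recording tableau Q records, in position (i, j), the step at which that cell was added to P.
  Insert 1 (step 1): P = [1];  Q = [1]
  Insert 5 (step 2): P = [1, 5];  Q = [1, 2]
  Insert 7 (step 3): P = [1, 5, 7];  Q = [1, 2, 3]
  Insert 6 (step 4): P = [1, 5, 6] / [7];  Q = [1, 2, 3] / [4]
  Insert 8 (step 5): P = [1, 5, 6, 8] / [7];  Q = [1, 2, 3, 5] / [4]
  Insert 3 (step 6): P = [1, 3, 6, 8] / [5] / [7];  Q = [1, 2, 3, 5] / [4] / [6]
  Insert 2 (step 7): P = [1, 2, 6, 8] / [3] / [5] / [7];  Q = [1, 2, 3, 5] / [4] / [6] / [7]
  Insert 4 (step 8): P = [1, 2, 4, 8] / [3, 6] / [5] / [7];  Q = [1, 2, 3, 5] / [4, 8] / [6] / [7]
Final shape: (4, 2, 1, 1).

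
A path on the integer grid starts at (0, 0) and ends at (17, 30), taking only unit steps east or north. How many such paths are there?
Number of paths = 2741188875414

A monotone lattice path from (0, 0) to (17, 30) consists of 17 east steps and 30 north steps in some order, so it is determined by which 17 of the 47 steps are east. The count is C(47, 17) = 2741188875414.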